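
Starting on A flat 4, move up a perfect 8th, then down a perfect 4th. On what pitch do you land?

E flat 5

Ab4 up a perfect octave → Ab5 (12 semitones).
Down a perfect fourth from Ab5: Eb5 (5 semitones down).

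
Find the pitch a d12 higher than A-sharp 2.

E 4

The twelfth's letter: A up five letter names plus an octave → E.
Moving 18 semitones up from A#2 (the size of a diminished twelfth) reaches E4.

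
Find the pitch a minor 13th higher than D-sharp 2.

Counting six letter names plus an octave up from D lands on B.
A minor thirteenth spans 20 semitones, so from D#2 the target pitch is B3.

B 3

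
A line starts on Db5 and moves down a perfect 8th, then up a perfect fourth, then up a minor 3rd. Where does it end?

A perfect octave down from Db5 is Db4.
Db4 up a perfect fourth → Gb4 (5 semitones).
Up a minor third from Gb4: Bbb4 (3 semitones up).

Bbb4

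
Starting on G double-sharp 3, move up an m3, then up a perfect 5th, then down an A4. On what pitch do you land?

G##3 up a minor third → B#3 (3 semitones).
Up a perfect fifth from B#3: F##4 (7 semitones up).
Down an augmented fourth from F##4: C#4 (6 semitones down).

C sharp 4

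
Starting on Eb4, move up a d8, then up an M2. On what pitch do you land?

Fb5

Eb4 up a diminished octave → Ebb5 (11 semitones).
Ebb5 up a major second → Fb5 (2 semitones).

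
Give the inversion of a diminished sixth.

A3

Interval numbers invert to sum to nine: 6 + 3 = 9, so a sixth inverts to a third.
And diminished becomes augmented under inversion, so we get an augmented third.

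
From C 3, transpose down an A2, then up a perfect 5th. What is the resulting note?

F flat 3

Down an augmented second from C3: Bbb2 (3 semitones down).
A perfect fifth up from Bbb2 is Fb3.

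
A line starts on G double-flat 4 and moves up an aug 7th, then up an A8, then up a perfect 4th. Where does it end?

B 6

An augmented seventh up from Gbb4 is F5.
F5 up an augmented octave → F#6 (13 semitones).
F#6 up a perfect fourth → B6 (5 semitones).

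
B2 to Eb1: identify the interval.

Descending from B2 to Eb1 is the same interval as ascending Eb1 to B2.
E to B spans five letter names (E-F-G-A-B), plus an octave, so the interval is some kind of twelfth.
Eb1 to B2 spans 20 semitones — one semitone wider than the perfect twelfth (19) — giving an augmented twelfth.
(Equivalently, a compound augmented fifth: an augmented fifth plus an octave.)

augmented twelfth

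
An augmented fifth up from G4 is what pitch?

D#5

The fifth takes the letter from G up to D.
An augmented fifth is 8 semitones; 8 semitones up from G4 gives D#5.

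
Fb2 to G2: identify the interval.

F to G spans two letter names (F-G): a second.
The major second is 2 semitones; here we have 3, one semitone wider: augmented.

augmented 2nd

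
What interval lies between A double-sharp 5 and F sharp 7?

d13

A to F spans six letter names (A-B-C-D-E-F), plus an octave: a thirteenth.
The major thirteenth is 21 semitones; here we have 19, two semitones narrower: diminished.
(Equivalently, a compound diminished sixth: a diminished sixth plus an octave.)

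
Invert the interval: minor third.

major 6th

The rule of nine gives the new number: 9 − 3 = 6, so a third becomes a sixth.
And minor becomes major under inversion, so we get a major sixth.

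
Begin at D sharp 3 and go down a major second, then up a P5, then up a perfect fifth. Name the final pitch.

Down a major second from D#3: C#3 (2 semitones down).
C#3 up a perfect fifth → G#3 (7 semitones).
Up a perfect fifth from G#3: D#4 (7 semitones up).

D sharp 4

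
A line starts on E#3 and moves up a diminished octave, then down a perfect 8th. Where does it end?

Up a diminished octave from E#3: E4 (11 semitones up).
E4 down a perfect octave → E3 (12 semitones).

E3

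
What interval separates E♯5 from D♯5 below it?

Descending from E#5 to D#5 is the same interval as ascending D#5 to E#5.
D to E spans two letter names (D-E), so the interval is some kind of second.
Counting semitones, D#5→E#5 is 2, which is the major second.

M2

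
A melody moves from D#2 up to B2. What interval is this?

D to B spans six letter names (D-E-F-G-A-B), so the interval is some kind of sixth.
At 8 semitones, D#2→B2 falls one short of a major sixth: minor.

minor sixth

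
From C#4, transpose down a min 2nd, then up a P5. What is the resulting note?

Down a minor second from C#4: B#3 (1 semitone down).
Up a perfect fifth from B#3: F##4 (7 semitones up).

F##4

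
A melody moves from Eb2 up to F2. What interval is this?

M2

E to F spans two letter names (E-F), so the interval is some kind of second.
Counting semitones, Eb2→F2 is 2, which is the major second.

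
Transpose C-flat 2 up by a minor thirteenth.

The thirteenth's letter: C up six letter names plus an octave → A.
Moving 20 semitones up from Cb2 (the size of a minor thirteenth) reaches Abb3.

A-double-flat 3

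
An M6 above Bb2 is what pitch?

G3

The sixth takes the letter from B up to G.
A major sixth is 9 semitones; 9 semitones up from Bb2 gives G3.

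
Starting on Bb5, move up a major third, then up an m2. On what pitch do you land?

Up a major third from Bb5: D6 (4 semitones up).
A minor second up from D6 is Eb6.

Eb6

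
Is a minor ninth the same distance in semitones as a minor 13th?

13 semitones (minor ninth) vs 20 semitones (minor thirteenth): not equal.

No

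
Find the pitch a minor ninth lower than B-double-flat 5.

A-flat 4

The ninth's letter: B down two letter names plus an octave → A.
A minor ninth is 13 semitones; 13 semitones down from Bbb5 gives Ab4.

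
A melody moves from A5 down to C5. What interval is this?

major 6th

Descending from A5 to C5 is the same interval as ascending C5 to A5.
C to A spans six letter names (C-D-E-F-G-A), so the interval is some kind of sixth.
C5 to A5 is 9 semitones, matching the major sixth exactly, so the quality is major.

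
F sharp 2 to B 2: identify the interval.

perfect 4th

F to B spans four letter names (F-G-A-B), so the interval is some kind of fourth.
Counting semitones, F#2→B2 is 5, which is the perfect fourth.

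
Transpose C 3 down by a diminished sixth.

E sharp 2

The sixth takes the letter from C down to E.
Moving 7 semitones down from C3 (the size of a diminished sixth) reaches E#2.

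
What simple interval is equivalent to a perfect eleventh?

Each octave removed subtracts seven from the number: 11 − 7 = 4.
That makes a perfect eleventh a compound perfect fourth — an octave plus a perfect fourth.

perfect 4th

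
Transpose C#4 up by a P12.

Counting five letter names plus an octave up from C lands on G.
Moving 19 semitones up from C#4 (the size of a perfect twelfth) reaches G#5.

G#5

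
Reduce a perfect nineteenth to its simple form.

perfect 5th

Take out 2 octaves (14 from the number): 19 − 14 = 5.
That makes a perfect nineteenth a compound perfect fifth — 2 octaves plus a perfect fifth.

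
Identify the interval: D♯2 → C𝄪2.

minor second

Descending from D#2 to C##2 is the same interval as ascending C##2 to D#2.
C to D spans two letter names (C-D): a second.
At 1 semitone, C##2→D#2 falls one short of a major second: minor.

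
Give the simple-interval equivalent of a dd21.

Subtracting seven from the interval number removes an octave: 21 − 14 = 7.
That makes a doubly diminished twenty-first a compound doubly diminished seventh — 2 octaves plus a doubly diminished seventh.

doubly diminished 7th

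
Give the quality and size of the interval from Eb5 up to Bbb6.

E to B spans five letter names (E-F-G-A-B), plus an octave, so the interval is some kind of twelfth.
The perfect twelfth is 19 semitones; here we have 18, one semitone narrower: diminished.
(Equivalently, a compound diminished fifth: a diminished fifth plus an octave.)

diminished twelfth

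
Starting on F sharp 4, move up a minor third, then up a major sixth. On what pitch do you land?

F#4 up a minor third → A4 (3 semitones).
A major sixth up from A4 is F#5.

F sharp 5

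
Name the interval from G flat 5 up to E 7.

G to E spans six letter names (G-A-B-C-D-E), plus an octave: a thirteenth.
The major thirteenth is 21 semitones; here we have 22, one semitone wider: augmented.
(Equivalently, a compound augmented sixth: an augmented sixth plus an octave.)

augmented thirteenth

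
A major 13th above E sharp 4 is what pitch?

C double-sharp 6

The thirteenth's letter: E up six letter names plus an octave → C.
Moving 21 semitones up from E#4 (the size of a major thirteenth) reaches C##6.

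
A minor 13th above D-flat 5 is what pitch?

B-double-flat 6

The thirteenth's letter: D up six letter names plus an octave → B.
A minor thirteenth is 20 semitones; 20 semitones up from Db5 gives Bbb6.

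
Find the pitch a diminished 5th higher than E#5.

B5

Counting five letter names up from E lands on B.
A diminished fifth is 6 semitones; 6 semitones up from E#5 gives B5.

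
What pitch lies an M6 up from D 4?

Six letter names up from D: B.
A major sixth spans 9 semitones, so from D4 the target pitch is B4.

B 4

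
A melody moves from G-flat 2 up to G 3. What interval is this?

G to G is the same letter name, plus an octave, so the interval is some kind of octave.
A perfect octave would be 12 semitones; Gb2 to G3 is 13, one semitone wider, so the interval is augmented.

augmented octave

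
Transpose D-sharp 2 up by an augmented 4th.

Four letter names up from D: G.
An augmented fourth spans 6 semitones, so from D#2 the target pitch is G##2.

G-double-sharp 2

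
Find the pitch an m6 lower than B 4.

The sixth takes the letter from B down to D.
Moving 8 semitones down from B4 (the size of a minor sixth) reaches D#4.

D-sharp 4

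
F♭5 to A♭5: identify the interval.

F to A spans three letter names (F-G-A) — that makes it a third of some quality.
Counting semitones, Fb5→Ab5 is 4, which is the major third.

M3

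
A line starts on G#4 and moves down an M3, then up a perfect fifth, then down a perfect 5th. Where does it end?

A major third down from G#4 is E4.
A perfect fifth up from E4 is B4.
Down a perfect fifth from B4: E4 (7 semitones down).

E4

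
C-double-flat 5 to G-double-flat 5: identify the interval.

C to G spans five letter names (C-D-E-F-G): a fifth.
The perfect fifth spans 7 semitones, and Cbb5 to Gbb5 is exactly 7 semitones — so this is a perfect fifth.

perfect fifth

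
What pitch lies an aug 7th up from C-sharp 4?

The seventh takes the letter from C up to B.
Moving 12 semitones up from C#4 (the size of an augmented seventh) reaches B##4.

B-double-sharp 4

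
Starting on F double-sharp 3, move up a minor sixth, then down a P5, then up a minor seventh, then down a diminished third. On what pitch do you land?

A minor sixth up from F##3 is D#4.
D#4 down a perfect fifth → G#3 (7 semitones).
G#3 up a minor seventh → F#4 (10 semitones).
Down a diminished third from F#4: D##4 (2 semitones down).

D double-sharp 4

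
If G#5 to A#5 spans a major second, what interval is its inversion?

Inverted interval numbers add to nine, so a second pairs with a seventh (2 + 7 = 9).
And major becomes minor under inversion, so we get a minor seventh.

m7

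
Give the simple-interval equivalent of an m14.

Each octave removed subtracts seven from the number: 14 − 7 = 7.
Quality carries through unchanged, so the simple form is a minor seventh.

minor seventh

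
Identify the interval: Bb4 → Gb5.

m6

B to G spans six letter names (B-C-D-E-F-G) — that makes it a sixth of some quality.
Bb4 to Gb5 is 8 semitones, a half step short of the major sixth (9), so this is minor.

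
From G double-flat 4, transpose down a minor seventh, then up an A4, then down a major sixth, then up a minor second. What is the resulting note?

Down a minor seventh from Gbb4: Abb3 (10 semitones down).
Abb3 up an augmented fourth → Db4 (6 semitones).
A major sixth down from Db4 is Fb3.
Up a minor second from Fb3: Gbb3 (1 semitone up).

G double-flat 3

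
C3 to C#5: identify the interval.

augmented fifteenth

C to C is the same letter name, plus 2 octaves — that makes it a fifteenth of some quality.
A perfect fifteenth would be 24 semitones; C3 to C#5 is 25, one semitone wider, so the interval is augmented.
(Equivalently, a compound augmented octave: an augmented octave plus an octave.)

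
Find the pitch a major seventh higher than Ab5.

Seven letter names up from A: G.
A major seventh spans 11 semitones, so from Ab5 the target pitch is G6.

G6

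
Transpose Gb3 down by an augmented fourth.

Four letter names down from G: D.
An augmented fourth spans 6 semitones, so from Gb3 the target pitch is Dbb3.

Dbb3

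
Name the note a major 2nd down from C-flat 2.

Two letter names down from C: B.
A major second spans 2 semitones, so from Cb2 the target pitch is Bbb1.

B-double-flat 1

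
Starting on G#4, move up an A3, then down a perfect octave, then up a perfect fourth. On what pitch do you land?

Up an augmented third from G#4: B##4 (5 semitones up).
B##4 down a perfect octave → B##3 (12 semitones).
Up a perfect fourth from B##3: E##4 (5 semitones up).

E##4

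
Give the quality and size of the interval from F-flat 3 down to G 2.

diminished 7th

Descending from Fb3 to G2 is the same interval as ascending G2 to Fb3.
G to F spans seven letter names (G-A-B-C-D-E-F): a seventh.
The major seventh is 11 semitones; here we have 9, two semitones narrower: diminished.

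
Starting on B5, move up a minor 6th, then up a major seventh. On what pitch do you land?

F#7

Up a minor sixth from B5: G6 (8 semitones up).
Up a major seventh from G6: F#7 (11 semitones up).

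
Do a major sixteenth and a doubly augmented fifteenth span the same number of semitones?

A major sixteenth spans 26 semitones, and a doubly augmented fifteenth also spans 26 semitones — they're enharmonic.

Yes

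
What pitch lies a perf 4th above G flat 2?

C flat 3

Four letter names up from G: C.
A perfect fourth spans 5 semitones, so from Gb2 the target pitch is Cb3.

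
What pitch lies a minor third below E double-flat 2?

C flat 2

Counting three letter names down from E lands on C.
Moving 3 semitones down from Ebb2 (the size of a minor third) reaches Cb2.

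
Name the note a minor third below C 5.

Three letter names down from C: A.
A minor third spans 3 semitones, so from C5 the target pitch is A4.

A 4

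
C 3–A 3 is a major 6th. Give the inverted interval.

Interval numbers invert to sum to nine: 6 + 3 = 9, so a sixth inverts to a third.
Quality inverts too: major becomes minor. That makes the inversion a minor third.

minor third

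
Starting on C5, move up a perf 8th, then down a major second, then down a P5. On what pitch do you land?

Eb5

A perfect octave up from C5 is C6.
A major second down from C6 is Bb5.
Bb5 down a perfect fifth → Eb5 (7 semitones).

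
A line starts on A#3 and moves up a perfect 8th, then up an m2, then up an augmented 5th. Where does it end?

A perfect octave up from A#3 is A#4.
A#4 up a minor second → B4 (1 semitone).
Up an augmented fifth from B4: F##5 (8 semitones up).

F##5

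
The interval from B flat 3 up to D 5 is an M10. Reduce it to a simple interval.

Subtracting seven from the interval number removes an octave: 10 − 7 = 3.
Quality carries through unchanged, so the simple form is a major third.

M3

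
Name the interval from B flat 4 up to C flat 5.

B to C spans two letter names (B-C): a second.
A major second would be 2 semitones, but Bb4 to Cb5 is 1 — one semitone narrower, making it a minor second.

minor 2nd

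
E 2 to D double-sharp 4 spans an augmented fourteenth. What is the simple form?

Take out an octave (7 from the number): 14 − 7 = 7.
So an augmented fourteenth is an octave plus an augmented seventh. The quality is unchanged.

augmented 7th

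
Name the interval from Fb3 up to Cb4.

F to C spans five letter names (F-G-A-B-C) — that makes it a fifth of some quality.
Counting semitones, Fb3→Cb4 is 7, which is the perfect fifth.

perfect fifth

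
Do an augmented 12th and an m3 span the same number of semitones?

20 semitones (augmented twelfth) vs 3 semitones (minor third): not equal.

No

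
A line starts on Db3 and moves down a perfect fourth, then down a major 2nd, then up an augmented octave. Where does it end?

G3

A perfect fourth down from Db3 is Ab2.
A major second down from Ab2 is Gb2.
Up an augmented octave from Gb2: G3 (13 semitones up).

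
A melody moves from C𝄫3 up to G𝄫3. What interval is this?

P5

C to G spans five letter names (C-D-E-F-G): a fifth.
The perfect fifth spans 7 semitones, and Cbb3 to Gbb3 is exactly 7 semitones — so this is a perfect fifth.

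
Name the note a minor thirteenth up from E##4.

C##6

The thirteenth's letter: E up six letter names plus an octave → C.
Moving 20 semitones up from E##4 (the size of a minor thirteenth) reaches C##6.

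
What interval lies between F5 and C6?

P5

F to C spans five letter names (F-G-A-B-C), so the interval is some kind of fifth.
The perfect fifth spans 7 semitones, and F5 to C6 is exactly 7 semitones — so this is a perfect fifth.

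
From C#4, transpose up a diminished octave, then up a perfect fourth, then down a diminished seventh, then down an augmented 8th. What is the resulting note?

G3

Up a diminished octave from C#4: C5 (11 semitones up).
A perfect fourth up from C5 is F5.
F5 down a diminished seventh → G#4 (9 semitones).
Down an augmented octave from G#4: G3 (13 semitones down).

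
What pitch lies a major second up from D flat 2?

E flat 2

The second takes the letter from D up to E.
A major second spans 2 semitones, so from Db2 the target pitch is Eb2.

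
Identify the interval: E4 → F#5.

E to F spans two letter names (E-F), plus an octave — that makes it a ninth of some quality.
The major ninth spans 14 semitones, and E4 to F#5 is exactly 14 semitones — so this is a major ninth.
(Equivalently, a compound major second: a major second plus an octave.)

major ninth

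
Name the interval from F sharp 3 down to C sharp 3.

Descending from F#3 to C#3 is the same interval as ascending C#3 to F#3.
C to F spans four letter names (C-D-E-F) — that makes it a fourth of some quality.
Counting semitones, C#3→F#3 is 5, which is the perfect fourth.

perfect fourth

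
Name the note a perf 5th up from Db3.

Ab3

Five letter names up from D: A.
Moving 7 semitones up from Db3 (the size of a perfect fifth) reaches Ab3.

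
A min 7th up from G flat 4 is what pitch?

F flat 5

Counting seven letter names up from G lands on F.
A minor seventh is 10 semitones; 10 semitones up from Gb4 gives Fb5.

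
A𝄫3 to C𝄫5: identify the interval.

A to C spans three letter names (A-B-C), plus an octave, so the interval is some kind of tenth.
At 15 semitones, Abb3→Cbb5 falls one short of a major tenth: minor.
(Equivalently, a compound minor third: a minor third plus an octave.)

m10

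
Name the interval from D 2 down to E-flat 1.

major seventh

Descending from D2 to Eb1 is the same interval as ascending Eb1 to D2.
E to D spans seven letter names (E-F-G-A-B-C-D) — that makes it a seventh of some quality.
The major seventh spans 11 semitones, and Eb1 to D2 is exactly 11 semitones — so this is a major seventh.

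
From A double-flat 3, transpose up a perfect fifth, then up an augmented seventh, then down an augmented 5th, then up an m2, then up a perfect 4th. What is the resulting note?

D double-flat 5

Up a perfect fifth from Abb3: Ebb4 (7 semitones up).
An augmented seventh up from Ebb4 is D5.
Down an augmented fifth from D5: Gb4 (8 semitones down).
A minor second up from Gb4 is Abb4.
A perfect fourth up from Abb4 is Dbb5.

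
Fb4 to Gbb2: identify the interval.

Descending from Fb4 to Gbb2 is the same interval as ascending Gbb2 to Fb4.
G to F spans seven letter names (G-A-B-C-D-E-F), plus an octave — that makes it a fourteenth of some quality.
Counting semitones, Gbb2→Fb4 is 23, which is the major fourteenth.
(Equivalently, a compound major seventh: a major seventh plus an octave.)

major 14th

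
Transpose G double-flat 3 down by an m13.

The thirteenth's letter: G down six letter names plus an octave → B.
Moving 20 semitones down from Gbb3 (the size of a minor thirteenth) reaches Bbb1.

B double-flat 1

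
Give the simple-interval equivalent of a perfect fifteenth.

Subtracting seven from the interval number removes an octave: 15 − 7 = 8.
So a perfect fifteenth is an octave plus a perfect octave. The quality is unchanged.

perfect octave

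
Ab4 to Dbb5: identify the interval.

A to D spans four letter names (A-B-C-D): a fourth.
The perfect fourth is 5 semitones; here we have 4, one semitone narrower: diminished.

d4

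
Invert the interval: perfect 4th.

Interval numbers invert to sum to nine: 4 + 5 = 9, so a fourth inverts to a fifth.
And perfect stays perfect under inversion, so we get a perfect fifth.

perfect fifth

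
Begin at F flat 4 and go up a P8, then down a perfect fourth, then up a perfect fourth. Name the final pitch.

F flat 5

Fb4 up a perfect octave → Fb5 (12 semitones).
Fb5 down a perfect fourth → Cb5 (5 semitones).
Up a perfect fourth from Cb5: Fb5 (5 semitones up).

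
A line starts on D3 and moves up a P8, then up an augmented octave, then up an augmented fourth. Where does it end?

A perfect octave up from D3 is D4.
D4 up an augmented octave → D#5 (13 semitones).
D#5 up an augmented fourth → G##5 (6 semitones).

G##5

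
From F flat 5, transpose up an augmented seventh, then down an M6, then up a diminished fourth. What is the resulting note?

Up an augmented seventh from Fb5: E6 (12 semitones up).
A major sixth down from E6 is G5.
G5 up a diminished fourth → Cb6 (4 semitones).

C flat 6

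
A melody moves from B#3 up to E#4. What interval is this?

B to E spans four letter names (B-C-D-E) — that makes it a fourth of some quality.
The perfect fourth spans 5 semitones, and B#3 to E#4 is exactly 5 semitones — so this is a perfect fourth.

P4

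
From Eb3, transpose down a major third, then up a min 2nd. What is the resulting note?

Down a major third from Eb3: Cb3 (4 semitones down).
Up a minor second from Cb3: Dbb3 (1 semitone up).

Dbb3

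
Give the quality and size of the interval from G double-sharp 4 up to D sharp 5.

diminished fifth

G to D spans five letter names (G-A-B-C-D) — that makes it a fifth of some quality.
The perfect fifth is 7 semitones; here we have 6, one semitone narrower: diminished.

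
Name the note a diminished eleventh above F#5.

Four letters up from F (plus an octave) reaches B.
A diminished eleventh spans 16 semitones, so from F#5 the target pitch is Bb6.

Bb6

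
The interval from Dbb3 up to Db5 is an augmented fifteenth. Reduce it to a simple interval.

Subtracting seven from the interval number removes an octave: 15 − 7 = 8.
So an augmented fifteenth is an octave plus an augmented octave. The quality is unchanged.

augmented octave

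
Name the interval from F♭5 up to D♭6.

major sixth

F to D spans six letter names (F-G-A-B-C-D) — that makes it a sixth of some quality.
The major sixth spans 9 semitones, and Fb5 to Db6 is exactly 9 semitones — so this is a major sixth.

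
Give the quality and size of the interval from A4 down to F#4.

minor third

Descending from A4 to F#4 is the same interval as ascending F#4 to A4.
F to A spans three letter names (F-G-A), so the interval is some kind of third.
F#4 to A4 is 3 semitones, a half step short of the major third (4), so this is minor.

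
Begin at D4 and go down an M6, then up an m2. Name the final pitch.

Gb3

D4 down a major sixth → F3 (9 semitones).
F3 up a minor second → Gb3 (1 semitone).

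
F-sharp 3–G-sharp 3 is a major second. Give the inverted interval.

Inverted interval numbers add to nine, so a second pairs with a seventh (2 + 7 = 9).
Quality inverts too: major becomes minor. That makes the inversion a minor seventh.

minor seventh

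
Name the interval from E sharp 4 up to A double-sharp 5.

E to A spans four letter names (E-F-G-A), plus an octave — that makes it an eleventh of some quality.
A perfect eleventh would be 17 semitones; E#4 to A##5 is 18, one semitone wider, so the interval is augmented.
(Equivalently, a compound augmented fourth: an augmented fourth plus an octave.)

augmented eleventh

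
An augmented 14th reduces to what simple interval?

augmented 7th

Each octave removed subtracts seven from the number: 14 − 7 = 7.
So an augmented fourteenth is an octave plus an augmented seventh. The quality is unchanged.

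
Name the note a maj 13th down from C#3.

Six letters down from C (plus an octave) reaches E.
A major thirteenth spans 21 semitones, so from C#3 the target pitch is E1.

E1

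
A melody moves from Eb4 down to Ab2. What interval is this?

Descending from Eb4 to Ab2 is the same interval as ascending Ab2 to Eb4.
A to E spans five letter names (A-B-C-D-E), plus an octave, so the interval is some kind of twelfth.
The perfect twelfth spans 19 semitones, and Ab2 to Eb4 is exactly 19 semitones — so this is a perfect twelfth.
(Equivalently, a compound perfect fifth: a perfect fifth plus an octave.)

perfect twelfth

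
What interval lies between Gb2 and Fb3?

minor 7th

G to F spans seven letter names (G-A-B-C-D-E-F) — that makes it a seventh of some quality.
A major seventh would be 11 semitones, but Gb2 to Fb3 is 10 — one semitone narrower, making it a minor seventh.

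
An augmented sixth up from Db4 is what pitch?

Counting six letter names up from D lands on B.
Moving 10 semitones up from Db4 (the size of an augmented sixth) reaches B4.

B4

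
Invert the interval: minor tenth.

major sixth

First reduce the compound minor tenth to its simple form, a minor third.
Interval numbers invert to sum to nine: 3 + 6 = 9, so a third inverts to a sixth.
Quality inverts too: minor becomes major. That makes the inversion a major sixth.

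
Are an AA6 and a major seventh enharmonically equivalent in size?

Yes

A doubly augmented sixth = 11 semitones = a major seventh; enharmonically equal.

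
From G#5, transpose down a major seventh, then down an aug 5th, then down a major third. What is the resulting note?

Bbb3

Down a major seventh from G#5: A4 (11 semitones down).
Down an augmented fifth from A4: Db4 (8 semitones down).
Db4 down a major third → Bbb3 (4 semitones).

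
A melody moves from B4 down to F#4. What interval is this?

Descending from B4 to F#4 is the same interval as ascending F#4 to B4.
F to B spans four letter names (F-G-A-B) — that makes it a fourth of some quality.
Counting semitones, F#4→B4 is 5, which is the perfect fourth.

perfect fourth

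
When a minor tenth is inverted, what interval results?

M6

First reduce the compound minor tenth to its simple form, a minor third.
Inverted interval numbers add to nine, so a third pairs with a sixth (3 + 6 = 9).
Quality inverts too: minor becomes major. That makes the inversion a major sixth.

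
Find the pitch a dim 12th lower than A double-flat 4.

D flat 3

Five letters down from A (plus an octave) reaches D.
A diminished twelfth spans 18 semitones, so from Abb4 the target pitch is Db3.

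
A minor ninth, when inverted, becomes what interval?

major seventh

First reduce the compound minor ninth to its simple form, a minor second.
Inverted interval numbers add to nine, so a second pairs with a seventh (2 + 7 = 9).
And minor becomes major under inversion, so we get a major seventh.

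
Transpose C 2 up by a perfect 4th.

Four letter names up from C: F.
A perfect fourth spans 5 semitones, so from C2 the target pitch is F2.

F 2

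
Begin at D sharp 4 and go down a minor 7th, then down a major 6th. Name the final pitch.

G sharp 2

A minor seventh down from D#4 is E#3.
A major sixth down from E#3 is G#2.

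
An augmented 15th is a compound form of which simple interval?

Take out an octave (7 from the number): 15 − 7 = 8.
Quality carries through unchanged, so the simple form is an augmented octave.

A8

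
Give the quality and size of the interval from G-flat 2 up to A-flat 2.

M2

G to A spans two letter names (G-A): a second.
Gb2 to Ab2 is 2 semitones, matching the major second exactly, so the quality is major.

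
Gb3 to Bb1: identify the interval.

Descending from Gb3 to Bb1 is the same interval as ascending Bb1 to Gb3.
B to G spans six letter names (B-C-D-E-F-G), plus an octave — that makes it a thirteenth of some quality.
Bb1 to Gb3 is 20 semitones, a half step short of the major thirteenth (21), so this is minor.
(Equivalently, a compound minor sixth: a minor sixth plus an octave.)

minor 13th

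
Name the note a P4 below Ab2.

Four letter names down from A: E.
A perfect fourth spans 5 semitones, so from Ab2 the target pitch is Eb2.

Eb2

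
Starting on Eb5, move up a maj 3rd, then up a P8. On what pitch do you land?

G6

Eb5 up a major third → G5 (4 semitones).
Up a perfect octave from G5: G6 (12 semitones up).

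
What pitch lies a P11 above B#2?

E#4

Four letters up from B (plus an octave) reaches E.
A perfect eleventh is 17 semitones; 17 semitones up from B#2 gives E#4.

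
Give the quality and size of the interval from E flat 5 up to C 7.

E to C spans six letter names (E-F-G-A-B-C), plus an octave, so the interval is some kind of thirteenth.
Counting semitones, Eb5→C7 is 21, which is the major thirteenth.
(Equivalently, a compound major sixth: a major sixth plus an octave.)

major 13th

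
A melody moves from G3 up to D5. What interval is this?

G to D spans five letter names (G-A-B-C-D), plus an octave, so the interval is some kind of twelfth.
G3 to D5 is 19 semitones, matching the perfect twelfth exactly, so the quality is perfect.
(Equivalently, a compound perfect fifth: a perfect fifth plus an octave.)

perfect twelfth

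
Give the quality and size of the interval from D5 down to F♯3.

m13

Descending from D5 to F#3 is the same interval as ascending F#3 to D5.
F to D spans six letter names (F-G-A-B-C-D), plus an octave, so the interval is some kind of thirteenth.
F#3 to D5 is 20 semitones, a half step short of the major thirteenth (21), so this is minor.
(Equivalently, a compound minor sixth: a minor sixth plus an octave.)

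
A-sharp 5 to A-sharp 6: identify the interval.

P8

A to A is the same letter name, plus an octave — that makes it an octave of some quality.
Counting semitones, A#5→A#6 is 12, which is the perfect octave.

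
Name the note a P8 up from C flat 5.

C flat 6

The letter stays C (same as the start), shifted an octave up.
A perfect octave is 12 semitones; 12 semitones up from Cb5 gives Cb6.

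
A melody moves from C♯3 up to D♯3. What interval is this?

C to D spans two letter names (C-D), so the interval is some kind of second.
Counting semitones, C#3→D#3 is 2, which is the major second.

major second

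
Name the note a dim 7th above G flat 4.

Seven letter names up from G: F.
Moving 9 semitones up from Gb4 (the size of a diminished seventh) reaches Fbb5.

F double-flat 5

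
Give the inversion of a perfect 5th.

perfect fourth

Interval numbers invert to sum to nine: 5 + 4 = 9, so a fifth inverts to a fourth.
The quality also flips — perfect stays perfect — giving a perfect fourth.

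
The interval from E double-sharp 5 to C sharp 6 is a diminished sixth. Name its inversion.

The rule of nine gives the new number: 9 − 6 = 3, so a sixth becomes a third.
And diminished becomes augmented under inversion, so we get an augmented third.

A3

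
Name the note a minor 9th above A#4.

B5

Counting two letter names plus an octave up from A lands on B.
A minor ninth is 13 semitones; 13 semitones up from A#4 gives B5.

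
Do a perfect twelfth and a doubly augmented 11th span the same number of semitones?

Both span 19 semitones: a perfect twelfth and a doubly augmented eleventh are the same chromatic distance.

Yes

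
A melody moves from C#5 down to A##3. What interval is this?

diminished tenth

Descending from C#5 to A##3 is the same interval as ascending A##3 to C#5.
A to C spans three letter names (A-B-C), plus an octave: a tenth.
A##3 to C#5 spans 14 semitones — two semitones narrower than the major tenth (16) — giving a diminished tenth.
(Equivalently, a compound diminished third: a diminished third plus an octave.)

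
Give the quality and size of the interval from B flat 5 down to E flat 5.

Descending from Bb5 to Eb5 is the same interval as ascending Eb5 to Bb5.
E to B spans five letter names (E-F-G-A-B), so the interval is some kind of fifth.
The perfect fifth spans 7 semitones, and Eb5 to Bb5 is exactly 7 semitones — so this is a perfect fifth.

perfect fifth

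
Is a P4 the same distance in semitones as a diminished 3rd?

A perfect fourth spans 5 semitones; a diminished third spans 2 semitones. They differ by 3.

No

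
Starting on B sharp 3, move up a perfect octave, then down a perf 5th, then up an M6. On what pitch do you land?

B#3 up a perfect octave → B#4 (12 semitones).
A perfect fifth down from B#4 is E#4.
Up a major sixth from E#4: C##5 (9 semitones up).

C double-sharp 5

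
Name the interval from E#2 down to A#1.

perfect 5th

Descending from E#2 to A#1 is the same interval as ascending A#1 to E#2.
A to E spans five letter names (A-B-C-D-E), so the interval is some kind of fifth.
A#1 to E#2 is 7 semitones, matching the perfect fifth exactly, so the quality is perfect.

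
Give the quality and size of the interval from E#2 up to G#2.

E to G spans three letter names (E-F-G) — that makes it a third of some quality.
A major third would be 4 semitones, but E#2 to G#2 is 3 — one semitone narrower, making it a minor third.

m3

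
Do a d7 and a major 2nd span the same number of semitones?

9 semitones (diminished seventh) vs 2 semitones (major second): not equal.

No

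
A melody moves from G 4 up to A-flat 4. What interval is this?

minor 2nd

G to A spans two letter names (G-A) — that makes it a second of some quality.
At 1 semitone, G4→Ab4 falls one short of a major second: minor.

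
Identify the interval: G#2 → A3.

G to A spans two letter names (G-A), plus an octave, so the interval is some kind of ninth.
A major ninth would be 14 semitones, but G#2 to A3 is 13 — one semitone narrower, making it a minor ninth.
(Equivalently, a compound minor second: a minor second plus an octave.)

minor ninth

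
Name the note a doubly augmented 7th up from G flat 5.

Counting seven letter names up from G lands on F.
A doubly augmented seventh is 13 semitones; 13 semitones up from Gb5 gives F##6.

F double-sharp 6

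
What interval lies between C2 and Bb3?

minor fourteenth

C to B spans seven letter names (C-D-E-F-G-A-B), plus an octave, so the interval is some kind of fourteenth.
C2 to Bb3 is 22 semitones, a half step short of the major fourteenth (23), so this is minor.
(Equivalently, a compound minor seventh: a minor seventh plus an octave.)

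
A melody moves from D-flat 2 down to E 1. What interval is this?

diminished seventh

Descending from Db2 to E1 is the same interval as ascending E1 to Db2.
E to D spans seven letter names (E-F-G-A-B-C-D): a seventh.
The major seventh is 11 semitones; here we have 9, two semitones narrower: diminished.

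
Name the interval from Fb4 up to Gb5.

major ninth

F to G spans two letter names (F-G), plus an octave: a ninth.
Fb4 to Gb5 is 14 semitones, matching the major ninth exactly, so the quality is major.
(Equivalently, a compound major second: a major second plus an octave.)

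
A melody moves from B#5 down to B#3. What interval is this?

Descending from B#5 to B#3 is the same interval as ascending B#3 to B#5.
B to B is the same letter name, plus 2 octaves, so the interval is some kind of fifteenth.
B#3 to B#5 is 24 semitones, matching the perfect fifteenth exactly, so the quality is perfect.
(Equivalently, a compound perfect octave: a perfect octave plus an octave.)

P15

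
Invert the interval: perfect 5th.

Inverted interval numbers add to nine, so a fifth pairs with a fourth (5 + 4 = 9).
And perfect stays perfect under inversion, so we get a perfect fourth.

perfect 4th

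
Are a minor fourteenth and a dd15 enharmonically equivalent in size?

Both span 22 semitones: a minor fourteenth and a doubly diminished fifteenth are the same chromatic distance.

Yes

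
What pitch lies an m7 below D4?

E3

The seventh takes the letter from D down to E.
A minor seventh spans 10 semitones, so from D4 the target pitch is E3.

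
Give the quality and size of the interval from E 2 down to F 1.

major seventh

Descending from E2 to F1 is the same interval as ascending F1 to E2.
F to E spans seven letter names (F-G-A-B-C-D-E): a seventh.
The major seventh spans 11 semitones, and F1 to E2 is exactly 11 semitones — so this is a major seventh.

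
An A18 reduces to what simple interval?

augmented fourth

Take out 2 octaves (14 from the number): 18 − 14 = 4.
That makes an augmented eighteenth a compound augmented fourth — 2 octaves plus an augmented fourth.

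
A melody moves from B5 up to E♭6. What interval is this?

B to E spans four letter names (B-C-D-E), so the interval is some kind of fourth.
A perfect fourth would be 5 semitones; B5 to Eb6 is 4, one semitone narrower, so the interval is diminished.

diminished fourth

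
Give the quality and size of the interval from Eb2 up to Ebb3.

E to E is the same letter name, plus an octave — that makes it an octave of some quality.
Eb2 to Ebb3 spans 11 semitones — one semitone narrower than the perfect octave (12) — giving a diminished octave.

diminished octave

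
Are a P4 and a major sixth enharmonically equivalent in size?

A perfect fourth is 5 semitones but a major sixth is 9 semitones — different sizes.

No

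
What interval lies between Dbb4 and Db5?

A8

D to D is the same letter name, plus an octave: an octave.
The perfect octave is 12 semitones; here we have 13, one semitone wider: augmented.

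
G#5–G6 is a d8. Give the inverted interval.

Inverted interval numbers add to nine, so an octave pairs with a unison (8 + 1 = 9).
And diminished becomes augmented under inversion, so we get an augmented unison.

augmented unison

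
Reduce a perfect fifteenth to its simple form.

Each octave removed subtracts seven from the number: 15 − 7 = 8.
Quality carries through unchanged, so the simple form is a perfect octave.

perfect octave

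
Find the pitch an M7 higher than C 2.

Seven letter names up from C: B.
A major seventh spans 11 semitones, so from C2 the target pitch is B2.

B 2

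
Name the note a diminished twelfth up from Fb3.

Five letters up from F (plus an octave) reaches C.
Moving 18 semitones up from Fb3 (the size of a diminished twelfth) reaches Cbb5.

Cbb5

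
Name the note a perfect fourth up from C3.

Counting four letter names up from C lands on F.
A perfect fourth spans 5 semitones, so from C3 the target pitch is F3.

F3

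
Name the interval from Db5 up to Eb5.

D to E spans two letter names (D-E), so the interval is some kind of second.
Counting semitones, Db5→Eb5 is 2, which is the major second.

major second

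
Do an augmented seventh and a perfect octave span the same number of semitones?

An augmented seventh spans 12 semitones, and a perfect octave also spans 12 semitones — they're enharmonic.

Yes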